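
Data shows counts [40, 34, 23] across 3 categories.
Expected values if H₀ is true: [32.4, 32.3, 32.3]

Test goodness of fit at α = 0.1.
Chi-square goodness of fit test:
H₀: observed counts match expected distribution
H₁: observed counts differ from expected distribution
df = k - 1 = 2
χ² = Σ(O - E)²/E
   = (40 - 32.4)²/32.4 + (34 - 32.3)²/32.3 + (23 - 32.3)²/32.3
   = 1.783 + 0.089 + 2.678
   = 4.55
p-value = 0.1028

Since p-value > α = 0.1, we fail to reject H₀.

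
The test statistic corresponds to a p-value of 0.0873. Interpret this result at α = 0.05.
Since p = 0.0873 > α = 0.05, fail to reject H₀.
There is insufficient evidence to reject the null hypothesis; the result is not statistically significant at the 0.05 level.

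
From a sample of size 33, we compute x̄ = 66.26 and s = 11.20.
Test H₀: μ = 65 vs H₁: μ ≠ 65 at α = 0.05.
One-sample t-test:
H₀: μ = 65
H₁: μ ≠ 65
df = n - 1 = 32
t = (x̄ - μ₀) / (s/√n) = (66.26 - 65) / (11.20/√33) = 0.646
p-value = 0.5227

Since p-value > α = 0.05, we fail to reject H₀.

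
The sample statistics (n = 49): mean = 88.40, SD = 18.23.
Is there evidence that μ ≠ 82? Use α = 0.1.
One-sample t-test:
H₀: μ = 82
H₁: μ ≠ 82
df = n - 1 = 48
t = (x̄ - μ₀) / (s/√n) = (88.40 - 82) / (18.23/√49) = 2.457
p-value = 0.0177

Since p-value < α = 0.1, we reject H₀.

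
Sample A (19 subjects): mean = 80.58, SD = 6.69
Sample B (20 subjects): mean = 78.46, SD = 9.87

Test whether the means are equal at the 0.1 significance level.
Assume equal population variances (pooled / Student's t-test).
Student's two-sample t-test (equal variances):
H₀: μ₁ = μ₂
H₁: μ₁ ≠ μ₂
df = n₁ + n₂ - 2 = 37
Pooled variance s_p² = [(n₁-1)s₁² + (n₂-1)s₂²] / (n₁ + n₂ - 2) = [(18)(6.69²) + (19)(9.87²)] / 37 = 71.7981
SE = √(s_p²(1/n₁ + 1/n₂)) = √(71.7981 × (1/19 + 1/20)) = 2.7145
t = (x̄₁ - x̄₂) / SE = (80.58 - 78.46) / 2.7145 = 2.12 / 2.7145 = 0.781
p-value = 0.4398

Since p-value > α = 0.1, we fail to reject H₀.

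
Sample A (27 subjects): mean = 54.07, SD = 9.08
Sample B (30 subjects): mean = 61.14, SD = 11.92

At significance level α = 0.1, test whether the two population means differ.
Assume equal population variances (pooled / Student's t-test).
Student's two-sample t-test (equal variances):
H₀: μ₁ = μ₂
H₁: μ₁ ≠ μ₂
df = n₁ + n₂ - 2 = 55
Pooled variance s_p² = [(n₁-1)s₁² + (n₂-1)s₂²] / (n₁ + n₂ - 2) = [(26)(9.08²) + (29)(11.92²)] / 55 = 113.8929
SE = √(s_p²(1/n₁ + 1/n₂)) = √(113.8929 × (1/27 + 1/30)) = 2.8310
t = (x̄₁ - x̄₂) / SE = (54.07 - 61.14) / 2.8310 = -7.07 / 2.8310 = -2.497
p-value = 0.0155

Since p-value < α = 0.1, we reject H₀.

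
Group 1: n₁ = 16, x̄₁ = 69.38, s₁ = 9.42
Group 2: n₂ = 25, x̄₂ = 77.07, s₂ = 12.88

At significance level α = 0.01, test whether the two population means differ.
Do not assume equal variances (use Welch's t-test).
Welch's two-sample t-test:
H₀: μ₁ = μ₂
H₁: μ₁ ≠ μ₂
s₁²/n₁ = 9.42²/16 = 5.5460,  s₂²/n₂ = 12.88²/25 = 6.6358
SE = √(s₁²/n₁ + s₂²/n₂) = √(5.5460 + 6.6358) = 3.4902
df (Welch-Satterthwaite) = (s₁²/n₁ + s₂²/n₂)² / [(s₁²/n₁)²/(n₁-1) + (s₂²/n₂)²/(n₂-1)] ≈ 38.19
t = (x̄₁ - x̄₂) / SE = (69.38 - 77.07) / 3.4902 = -7.69 / 3.4902 = -2.203
p-value = 0.0337

Since p-value > α = 0.01, we fail to reject H₀.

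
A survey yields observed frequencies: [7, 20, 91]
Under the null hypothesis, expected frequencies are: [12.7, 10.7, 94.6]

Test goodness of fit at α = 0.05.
Chi-square goodness of fit test:
H₀: observed counts match expected distribution
H₁: observed counts differ from expected distribution
df = k - 1 = 2
χ² = Σ(O - E)²/E
   = (7 - 12.7)²/12.7 + (20 - 10.7)²/10.7 + (91 - 94.6)²/94.6
   = 2.558 + 8.083 + 0.137
   = 10.78
p-value = 0.0046

Since p-value < α = 0.05, we reject H₀.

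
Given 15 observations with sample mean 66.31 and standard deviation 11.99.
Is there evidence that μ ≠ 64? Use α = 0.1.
One-sample t-test:
H₀: μ = 64
H₁: μ ≠ 64
df = n - 1 = 14
t = (x̄ - μ₀) / (s/√n) = (66.31 - 64) / (11.99/√15) = 0.746
p-value = 0.4679

Since p-value > α = 0.1, we fail to reject H₀.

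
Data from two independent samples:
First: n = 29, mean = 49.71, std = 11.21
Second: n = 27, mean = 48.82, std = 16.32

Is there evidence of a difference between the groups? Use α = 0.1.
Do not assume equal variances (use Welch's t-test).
Welch's two-sample t-test:
H₀: μ₁ = μ₂
H₁: μ₁ ≠ μ₂
s₁²/n₁ = 11.21²/29 = 4.3332,  s₂²/n₂ = 16.32²/27 = 9.8645
SE = √(s₁²/n₁ + s₂²/n₂) = √(4.3332 + 9.8645) = 3.7680
df (Welch-Satterthwaite) = (s₁²/n₁ + s₂²/n₂)² / [(s₁²/n₁)²/(n₁-1) + (s₂²/n₂)²/(n₂-1)] ≈ 45.68
t = (x̄₁ - x̄₂) / SE = (49.71 - 48.82) / 3.7680 = 0.89 / 3.7680 = 0.236
p-value = 0.8143

Since p-value > α = 0.1, we fail to reject H₀.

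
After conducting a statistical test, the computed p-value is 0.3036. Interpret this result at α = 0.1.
Since p = 0.3036 > α = 0.1, fail to reject H₀.
There is insufficient evidence to reject the null hypothesis; the result is not statistically significant at the 0.1 level.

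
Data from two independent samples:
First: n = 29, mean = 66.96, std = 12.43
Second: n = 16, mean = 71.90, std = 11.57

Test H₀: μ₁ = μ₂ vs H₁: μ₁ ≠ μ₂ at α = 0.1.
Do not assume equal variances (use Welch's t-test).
Welch's two-sample t-test:
H₀: μ₁ = μ₂
H₁: μ₁ ≠ μ₂
s₁²/n₁ = 12.43²/29 = 5.3278,  s₂²/n₂ = 11.57²/16 = 8.3666
SE = √(s₁²/n₁ + s₂²/n₂) = √(5.3278 + 8.3666) = 3.7006
df (Welch-Satterthwaite) = (s₁²/n₁ + s₂²/n₂)² / [(s₁²/n₁)²/(n₁-1) + (s₂²/n₂)²/(n₂-1)] ≈ 33.01
t = (x̄₁ - x̄₂) / SE = (66.96 - 71.90) / 3.7006 = -4.94 / 3.7006 = -1.335
p-value = 0.1910

Since p-value > α = 0.1, we fail to reject H₀.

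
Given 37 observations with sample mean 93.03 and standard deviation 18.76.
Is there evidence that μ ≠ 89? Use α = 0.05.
One-sample t-test:
H₀: μ = 89
H₁: μ ≠ 89
df = n - 1 = 36
t = (x̄ - μ₀) / (s/√n) = (93.03 - 89) / (18.76/√37) = 1.307
p-value = 0.1996

Since p-value > α = 0.05, we fail to reject H₀.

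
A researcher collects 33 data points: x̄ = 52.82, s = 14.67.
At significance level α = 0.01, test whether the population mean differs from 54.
One-sample t-test:
H₀: μ = 54
H₁: μ ≠ 54
df = n - 1 = 32
t = (x̄ - μ₀) / (s/√n) = (52.82 - 54) / (14.67/√33) = -0.462
p-value = 0.6472

Since p-value > α = 0.01, we fail to reject H₀.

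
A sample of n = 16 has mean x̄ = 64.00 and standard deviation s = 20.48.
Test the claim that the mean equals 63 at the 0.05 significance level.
One-sample t-test:
H₀: μ = 63
H₁: μ ≠ 63
df = n - 1 = 15
t = (x̄ - μ₀) / (s/√n) = (64.00 - 63) / (20.48/√16) = 0.195
p-value = 0.8478

Since p-value > α = 0.05, we fail to reject H₀.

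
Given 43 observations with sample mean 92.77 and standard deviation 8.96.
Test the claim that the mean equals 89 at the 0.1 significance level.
One-sample t-test:
H₀: μ = 89
H₁: μ ≠ 89
df = n - 1 = 42
t = (x̄ - μ₀) / (s/√n) = (92.77 - 89) / (8.96/√43) = 2.759
p-value = 0.0085

Since p-value < α = 0.1, we reject H₀.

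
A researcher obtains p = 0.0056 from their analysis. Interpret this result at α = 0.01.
Since p = 0.0056 < α = 0.01, reject H₀.
There is sufficient evidence to reject the null hypothesis; the result is statistically significant at the 0.01 level.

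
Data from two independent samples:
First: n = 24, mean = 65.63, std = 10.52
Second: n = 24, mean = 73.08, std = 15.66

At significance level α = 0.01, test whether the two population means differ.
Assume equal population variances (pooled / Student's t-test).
Student's two-sample t-test (equal variances):
H₀: μ₁ = μ₂
H₁: μ₁ ≠ μ₂
df = n₁ + n₂ - 2 = 46
Pooled variance s_p² = [(n₁-1)s₁² + (n₂-1)s₂²] / (n₁ + n₂ - 2) = [(23)(10.52²) + (23)(15.66²)] / 46 = 177.9530
SE = √(s_p²(1/n₁ + 1/n₂)) = √(177.9530 × (1/24 + 1/24)) = 3.8509
t = (x̄₁ - x̄₂) / SE = (65.63 - 73.08) / 3.8509 = -7.45 / 3.8509 = -1.935
p-value = 0.0592

Since p-value > α = 0.01, we fail to reject H₀.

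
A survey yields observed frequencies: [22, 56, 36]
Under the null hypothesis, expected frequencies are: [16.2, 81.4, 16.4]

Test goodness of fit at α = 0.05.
Chi-square goodness of fit test:
H₀: observed counts match expected distribution
H₁: observed counts differ from expected distribution
df = k - 1 = 2
χ² = Σ(O - E)²/E
   = (22 - 16.2)²/16.2 + (56 - 81.4)²/81.4 + (36 - 16.4)²/16.4
   = 2.077 + 7.926 + 23.424
   = 33.43
p-value < 0.0001

Since p-value < α = 0.05, we reject H₀.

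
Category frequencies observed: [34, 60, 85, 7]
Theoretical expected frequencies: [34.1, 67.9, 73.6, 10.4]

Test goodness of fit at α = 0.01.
Chi-square goodness of fit test:
H₀: observed counts match expected distribution
H₁: observed counts differ from expected distribution
df = k - 1 = 3
χ² = Σ(O - E)²/E
   = (34 - 34.1)²/34.1 + (60 - 67.9)²/67.9 + (85 - 73.6)²/73.6 + (7 - 10.4)²/10.4
   = 0.000 + 0.919 + 1.766 + 1.112
   = 3.80
p-value = 0.2843

Since p-value > α = 0.01, we fail to reject H₀.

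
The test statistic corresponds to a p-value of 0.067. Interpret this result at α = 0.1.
Since p = 0.067 < α = 0.1, reject H₀.
There is sufficient evidence to reject the null hypothesis; the result is statistically significant at the 0.1 level.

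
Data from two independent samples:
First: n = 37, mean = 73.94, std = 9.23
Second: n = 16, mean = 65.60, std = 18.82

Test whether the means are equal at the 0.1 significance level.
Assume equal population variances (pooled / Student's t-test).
Student's two-sample t-test (equal variances):
H₀: μ₁ = μ₂
H₁: μ₁ ≠ μ₂
df = n₁ + n₂ - 2 = 51
Pooled variance s_p² = [(n₁-1)s₁² + (n₂-1)s₂²] / (n₁ + n₂ - 2) = [(36)(9.23²) + (15)(18.82²)] / 51 = 164.3104
SE = √(s_p²(1/n₁ + 1/n₂)) = √(164.3104 × (1/37 + 1/16)) = 3.8354
t = (x̄₁ - x̄₂) / SE = (73.94 - 65.60) / 3.8354 = 8.34 / 3.8354 = 2.174
p-value = 0.0343

Since p-value < α = 0.1, we reject H₀.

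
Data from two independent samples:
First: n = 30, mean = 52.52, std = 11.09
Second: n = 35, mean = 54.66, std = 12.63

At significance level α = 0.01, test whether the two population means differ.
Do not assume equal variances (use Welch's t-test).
Welch's two-sample t-test:
H₀: μ₁ = μ₂
H₁: μ₁ ≠ μ₂
s₁²/n₁ = 11.09²/30 = 4.0996,  s₂²/n₂ = 12.63²/35 = 4.5576
SE = √(s₁²/n₁ + s₂²/n₂) = √(4.0996 + 4.5576) = 2.9423
df (Welch-Satterthwaite) = (s₁²/n₁ + s₂²/n₂)² / [(s₁²/n₁)²/(n₁-1) + (s₂²/n₂)²/(n₂-1)] ≈ 62.96
t = (x̄₁ - x̄₂) / SE = (52.52 - 54.66) / 2.9423 = -2.14 / 2.9423 = -0.727
p-value = 0.4697

Since p-value > α = 0.01, we fail to reject H₀.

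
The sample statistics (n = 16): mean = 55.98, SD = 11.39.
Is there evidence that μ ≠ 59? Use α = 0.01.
One-sample t-test:
H₀: μ = 59
H₁: μ ≠ 59
df = n - 1 = 15
t = (x̄ - μ₀) / (s/√n) = (55.98 - 59) / (11.39/√16) = -1.061
p-value = 0.3057

Since p-value > α = 0.01, we fail to reject H₀.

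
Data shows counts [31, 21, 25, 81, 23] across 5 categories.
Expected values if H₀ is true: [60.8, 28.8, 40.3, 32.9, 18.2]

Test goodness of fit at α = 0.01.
Chi-square goodness of fit test:
H₀: observed counts match expected distribution
H₁: observed counts differ from expected distribution
df = k - 1 = 4
χ² = Σ(O - E)²/E
   = (31 - 60.8)²/60.8 + (21 - 28.8)²/28.8 + (25 - 40.3)²/40.3 + (81 - 32.9)²/32.9 + (23 - 18.2)²/18.2
   = 14.606 + 2.113 + 5.809 + 70.322 + 1.266
   = 94.12
p-value < 0.0001

Since p-value < α = 0.01, we reject H₀.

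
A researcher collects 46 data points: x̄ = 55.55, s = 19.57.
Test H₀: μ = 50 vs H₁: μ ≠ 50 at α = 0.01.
One-sample t-test:
H₀: μ = 50
H₁: μ ≠ 50
df = n - 1 = 45
t = (x̄ - μ₀) / (s/√n) = (55.55 - 50) / (19.57/√46) = 1.923
p-value = 0.0608

Since p-value > α = 0.01, we fail to reject H₀.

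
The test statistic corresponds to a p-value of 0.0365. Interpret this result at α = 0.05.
Since p = 0.0365 < α = 0.05, reject H₀.
There is sufficient evidence to reject the null hypothesis; the result is statistically significant at the 0.05 level.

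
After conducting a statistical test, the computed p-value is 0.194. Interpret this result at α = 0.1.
Since p = 0.194 > α = 0.1, fail to reject H₀.
There is insufficient evidence to reject the null hypothesis; the result is not statistically significant at the 0.1 level.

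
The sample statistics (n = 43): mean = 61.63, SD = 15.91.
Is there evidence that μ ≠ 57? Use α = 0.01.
One-sample t-test:
H₀: μ = 57
H₁: μ ≠ 57
df = n - 1 = 42
t = (x̄ - μ₀) / (s/√n) = (61.63 - 57) / (15.91/√43) = 1.908
p-value = 0.0632

Since p-value > α = 0.01, we fail to reject H₀.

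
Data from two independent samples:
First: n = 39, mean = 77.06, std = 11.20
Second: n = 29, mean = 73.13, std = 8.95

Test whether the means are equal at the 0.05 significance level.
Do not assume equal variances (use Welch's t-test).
Welch's two-sample t-test:
H₀: μ₁ = μ₂
H₁: μ₁ ≠ μ₂
s₁²/n₁ = 11.20²/39 = 3.2164,  s₂²/n₂ = 8.95²/29 = 2.7622
SE = √(s₁²/n₁ + s₂²/n₂) = √(3.2164 + 2.7622) = 2.4451
df (Welch-Satterthwaite) = (s₁²/n₁ + s₂²/n₂)² / [(s₁²/n₁)²/(n₁-1) + (s₂²/n₂)²/(n₂-1)] ≈ 65.62
t = (x̄₁ - x̄₂) / SE = (77.06 - 73.13) / 2.4451 = 3.93 / 2.4451 = 1.607
p-value = 0.1128

Since p-value > α = 0.05, we fail to reject H₀.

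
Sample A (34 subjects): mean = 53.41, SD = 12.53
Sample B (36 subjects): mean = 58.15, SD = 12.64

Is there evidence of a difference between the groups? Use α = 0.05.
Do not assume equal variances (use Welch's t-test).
Welch's two-sample t-test:
H₀: μ₁ = μ₂
H₁: μ₁ ≠ μ₂
s₁²/n₁ = 12.53²/34 = 4.6177,  s₂²/n₂ = 12.64²/36 = 4.4380
SE = √(s₁²/n₁ + s₂²/n₂) = √(4.6177 + 4.4380) = 3.0093
df (Welch-Satterthwaite) = (s₁²/n₁ + s₂²/n₂)² / [(s₁²/n₁)²/(n₁-1) + (s₂²/n₂)²/(n₂-1)] ≈ 67.84
t = (x̄₁ - x̄₂) / SE = (53.41 - 58.15) / 3.0093 = -4.74 / 3.0093 = -1.575
p-value = 0.1199

Since p-value > α = 0.05, we fail to reject H₀.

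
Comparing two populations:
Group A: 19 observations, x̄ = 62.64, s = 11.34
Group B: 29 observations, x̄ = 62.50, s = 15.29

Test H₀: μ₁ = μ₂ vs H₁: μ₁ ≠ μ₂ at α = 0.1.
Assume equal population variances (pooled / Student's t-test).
Student's two-sample t-test (equal variances):
H₀: μ₁ = μ₂
H₁: μ₁ ≠ μ₂
df = n₁ + n₂ - 2 = 46
Pooled variance s_p² = [(n₁-1)s₁² + (n₂-1)s₂²] / (n₁ + n₂ - 2) = [(18)(11.34²) + (28)(15.29²)] / 46 = 192.6234
SE = √(s_p²(1/n₁ + 1/n₂)) = √(192.6234 × (1/19 + 1/29)) = 4.0964
t = (x̄₁ - x̄₂) / SE = (62.64 - 62.50) / 4.0964 = 0.14 / 4.0964 = 0.034
p-value = 0.9729

Since p-value > α = 0.1, we fail to reject H₀.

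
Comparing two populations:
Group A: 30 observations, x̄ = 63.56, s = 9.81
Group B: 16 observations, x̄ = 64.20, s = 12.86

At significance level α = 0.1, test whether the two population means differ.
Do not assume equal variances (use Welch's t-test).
Welch's two-sample t-test:
H₀: μ₁ = μ₂
H₁: μ₁ ≠ μ₂
s₁²/n₁ = 9.81²/30 = 3.2079,  s₂²/n₂ = 12.86²/16 = 10.3362
SE = √(s₁²/n₁ + s₂²/n₂) = √(3.2079 + 10.3362) = 3.6802
df (Welch-Satterthwaite) = (s₁²/n₁ + s₂²/n₂)² / [(s₁²/n₁)²/(n₁-1) + (s₂²/n₂)²/(n₂-1)] ≈ 24.53
t = (x̄₁ - x̄₂) / SE = (63.56 - 64.20) / 3.6802 = -0.64 / 3.6802 = -0.174
p-value = 0.8634

Since p-value > α = 0.1, we fail to reject H₀.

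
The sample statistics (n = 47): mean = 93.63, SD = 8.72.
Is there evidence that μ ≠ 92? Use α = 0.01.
One-sample t-test:
H₀: μ = 92
H₁: μ ≠ 92
df = n - 1 = 46
t = (x̄ - μ₀) / (s/√n) = (93.63 - 92) / (8.72/√47) = 1.282
p-value = 0.2064

Since p-value > α = 0.01, we fail to reject H₀.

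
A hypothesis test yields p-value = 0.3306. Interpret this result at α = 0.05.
Since p = 0.3306 > α = 0.05, fail to reject H₀.
There is insufficient evidence to reject the null hypothesis; the result is not statistically significant at the 0.05 level.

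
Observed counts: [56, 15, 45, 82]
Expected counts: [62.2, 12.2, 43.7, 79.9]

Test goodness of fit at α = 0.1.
Chi-square goodness of fit test:
H₀: observed counts match expected distribution
H₁: observed counts differ from expected distribution
df = k - 1 = 3
χ² = Σ(O - E)²/E
   = (56 - 62.2)²/62.2 + (15 - 12.2)²/12.2 + (45 - 43.7)²/43.7 + (82 - 79.9)²/79.9
   = 0.618 + 0.643 + 0.039 + 0.055
   = 1.35
p-value = 0.7162

Since p-value > α = 0.1, we fail to reject H₀.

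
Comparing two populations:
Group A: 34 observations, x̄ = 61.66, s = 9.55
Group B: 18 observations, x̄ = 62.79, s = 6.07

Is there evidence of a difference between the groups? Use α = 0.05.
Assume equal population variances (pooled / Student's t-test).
Student's two-sample t-test (equal variances):
H₀: μ₁ = μ₂
H₁: μ₁ ≠ μ₂
df = n₁ + n₂ - 2 = 50
Pooled variance s_p² = [(n₁-1)s₁² + (n₂-1)s₂²] / (n₁ + n₂ - 2) = [(33)(9.55²) + (17)(6.07²)] / 50 = 72.7209
SE = √(s_p²(1/n₁ + 1/n₂)) = √(72.7209 × (1/34 + 1/18)) = 2.4857
t = (x̄₁ - x̄₂) / SE = (61.66 - 62.79) / 2.4857 = -1.13 / 2.4857 = -0.455
p-value = 0.6514

Since p-value > α = 0.05, we fail to reject H₀.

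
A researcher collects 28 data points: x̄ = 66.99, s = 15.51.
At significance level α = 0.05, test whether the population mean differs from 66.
One-sample t-test:
H₀: μ = 66
H₁: μ ≠ 66
df = n - 1 = 27
t = (x̄ - μ₀) / (s/√n) = (66.99 - 66) / (15.51/√28) = 0.338
p-value = 0.7382

Since p-value > α = 0.05, we fail to reject H₀.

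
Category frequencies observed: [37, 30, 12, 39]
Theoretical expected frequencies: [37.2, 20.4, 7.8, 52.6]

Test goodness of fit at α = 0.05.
Chi-square goodness of fit test:
H₀: observed counts match expected distribution
H₁: observed counts differ from expected distribution
df = k - 1 = 3
χ² = Σ(O - E)²/E
   = (37 - 37.2)²/37.2 + (30 - 20.4)²/20.4 + (12 - 7.8)²/7.8 + (39 - 52.6)²/52.6
   = 0.001 + 4.518 + 2.262 + 3.516
   = 10.30
p-value = 0.0162

Since p-value < α = 0.05, we reject H₀.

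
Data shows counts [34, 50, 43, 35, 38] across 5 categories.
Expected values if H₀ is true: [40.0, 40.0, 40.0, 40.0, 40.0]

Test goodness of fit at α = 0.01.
Chi-square goodness of fit test:
H₀: observed counts match expected distribution
H₁: observed counts differ from expected distribution
df = k - 1 = 4
χ² = Σ(O - E)²/E
   = (34 - 40.0)²/40.0 + (50 - 40.0)²/40.0 + (43 - 40.0)²/40.0 + (35 - 40.0)²/40.0 + (38 - 40.0)²/40.0
   = 0.900 + 2.500 + 0.225 + 0.625 + 0.100
   = 4.35
p-value = 0.3607

Since p-value > α = 0.01, we fail to reject H₀.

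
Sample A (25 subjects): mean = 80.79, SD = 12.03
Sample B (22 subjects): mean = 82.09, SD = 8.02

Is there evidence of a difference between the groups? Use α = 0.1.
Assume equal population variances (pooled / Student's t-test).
Student's two-sample t-test (equal variances):
H₀: μ₁ = μ₂
H₁: μ₁ ≠ μ₂
df = n₁ + n₂ - 2 = 45
Pooled variance s_p² = [(n₁-1)s₁² + (n₂-1)s₂²] / (n₁ + n₂ - 2) = [(24)(12.03²) + (21)(8.02²)] / 45 = 107.2007
SE = √(s_p²(1/n₁ + 1/n₂)) = √(107.2007 × (1/25 + 1/22)) = 3.0267
t = (x̄₁ - x̄₂) / SE = (80.79 - 82.09) / 3.0267 = -1.30 / 3.0267 = -0.430
p-value = 0.6696

Since p-value > α = 0.1, we fail to reject H₀.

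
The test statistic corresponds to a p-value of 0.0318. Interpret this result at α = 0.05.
Since p = 0.0318 < α = 0.05, reject H₀.
There is sufficient evidence to reject the null hypothesis; the result is statistically significant at the 0.05 level.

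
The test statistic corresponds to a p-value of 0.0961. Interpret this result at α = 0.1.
Since p = 0.0961 < α = 0.1, reject H₀.
There is sufficient evidence to reject the null hypothesis; the result is statistically significant at the 0.1 level.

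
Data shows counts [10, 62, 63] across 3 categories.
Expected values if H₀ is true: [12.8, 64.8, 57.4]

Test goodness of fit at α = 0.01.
Chi-square goodness of fit test:
H₀: observed counts match expected distribution
H₁: observed counts differ from expected distribution
df = k - 1 = 2
χ² = Σ(O - E)²/E
   = (10 - 12.8)²/12.8 + (62 - 64.8)²/64.8 + (63 - 57.4)²/57.4
   = 0.613 + 0.121 + 0.546
   = 1.28
p-value = 0.5273

Since p-value > α = 0.01, we fail to reject H₀.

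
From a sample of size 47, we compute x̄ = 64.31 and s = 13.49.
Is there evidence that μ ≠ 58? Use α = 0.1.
One-sample t-test:
H₀: μ = 58
H₁: μ ≠ 58
df = n - 1 = 46
t = (x̄ - μ₀) / (s/√n) = (64.31 - 58) / (13.49/√47) = 3.207
p-value = 0.0024

Since p-value < α = 0.1, we reject H₀.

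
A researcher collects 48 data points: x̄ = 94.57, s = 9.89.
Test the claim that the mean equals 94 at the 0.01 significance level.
One-sample t-test:
H₀: μ = 94
H₁: μ ≠ 94
df = n - 1 = 47
t = (x̄ - μ₀) / (s/√n) = (94.57 - 94) / (9.89/√48) = 0.399
p-value = 0.6915

Since p-value > α = 0.01, we fail to reject H₀.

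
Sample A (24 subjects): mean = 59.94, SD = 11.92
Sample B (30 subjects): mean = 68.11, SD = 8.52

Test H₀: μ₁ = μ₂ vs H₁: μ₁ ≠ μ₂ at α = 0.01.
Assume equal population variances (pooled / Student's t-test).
Student's two-sample t-test (equal variances):
H₀: μ₁ = μ₂
H₁: μ₁ ≠ μ₂
df = n₁ + n₂ - 2 = 52
Pooled variance s_p² = [(n₁-1)s₁² + (n₂-1)s₂²] / (n₁ + n₂ - 2) = [(23)(11.92²) + (29)(8.52²)] / 52 = 103.3290
SE = √(s_p²(1/n₁ + 1/n₂)) = √(103.3290 × (1/24 + 1/30)) = 2.7838
t = (x̄₁ - x̄₂) / SE = (59.94 - 68.11) / 2.7838 = -8.17 / 2.7838 = -2.935
p-value = 0.0050

Since p-value < α = 0.01, we reject H₀.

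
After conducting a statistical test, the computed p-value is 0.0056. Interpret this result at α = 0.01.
Since p = 0.0056 < α = 0.01, reject H₀.
There is sufficient evidence to reject the null hypothesis; the result is statistically significant at the 0.01 level.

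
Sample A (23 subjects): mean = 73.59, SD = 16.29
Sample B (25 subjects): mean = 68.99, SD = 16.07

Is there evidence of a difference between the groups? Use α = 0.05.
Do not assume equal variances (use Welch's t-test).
Welch's two-sample t-test:
H₀: μ₁ = μ₂
H₁: μ₁ ≠ μ₂
s₁²/n₁ = 16.29²/23 = 11.5376,  s₂²/n₂ = 16.07²/25 = 10.3298
SE = √(s₁²/n₁ + s₂²/n₂) = √(11.5376 + 10.3298) = 4.6763
df (Welch-Satterthwaite) = (s₁²/n₁ + s₂²/n₂)² / [(s₁²/n₁)²/(n₁-1) + (s₂²/n₂)²/(n₂-1)] ≈ 45.56
t = (x̄₁ - x̄₂) / SE = (73.59 - 68.99) / 4.6763 = 4.60 / 4.6763 = 0.984
p-value = 0.3305

Since p-value > α = 0.05, we fail to reject H₀.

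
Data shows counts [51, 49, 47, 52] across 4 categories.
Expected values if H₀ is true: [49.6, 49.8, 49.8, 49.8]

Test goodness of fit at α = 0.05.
Chi-square goodness of fit test:
H₀: observed counts match expected distribution
H₁: observed counts differ from expected distribution
df = k - 1 = 3
χ² = Σ(O - E)²/E
   = (51 - 49.6)²/49.6 + (49 - 49.8)²/49.8 + (47 - 49.8)²/49.8 + (52 - 49.8)²/49.8
   = 0.040 + 0.013 + 0.157 + 0.097
   = 0.31
p-value = 0.9587

Since p-value > α = 0.05, we fail to reject H₀.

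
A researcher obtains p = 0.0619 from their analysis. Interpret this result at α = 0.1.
Since p = 0.0619 < α = 0.1, reject H₀.
There is sufficient evidence to reject the null hypothesis; the result is statistically significant at the 0.1 level.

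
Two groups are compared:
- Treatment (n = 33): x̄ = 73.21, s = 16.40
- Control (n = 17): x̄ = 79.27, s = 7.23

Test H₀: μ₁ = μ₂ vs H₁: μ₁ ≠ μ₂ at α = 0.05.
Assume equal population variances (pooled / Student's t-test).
Student's two-sample t-test (equal variances):
H₀: μ₁ = μ₂
H₁: μ₁ ≠ μ₂
df = n₁ + n₂ - 2 = 48
Pooled variance s_p² = [(n₁-1)s₁² + (n₂-1)s₂²] / (n₁ + n₂ - 2) = [(32)(16.40²) + (16)(7.23²)] / 48 = 196.7310
SE = √(s_p²(1/n₁ + 1/n₂)) = √(196.7310 × (1/33 + 1/17)) = 4.1874
t = (x̄₁ - x̄₂) / SE = (73.21 - 79.27) / 4.1874 = -6.06 / 4.1874 = -1.447
p-value = 0.1543

Since p-value > α = 0.05, we fail to reject H₀.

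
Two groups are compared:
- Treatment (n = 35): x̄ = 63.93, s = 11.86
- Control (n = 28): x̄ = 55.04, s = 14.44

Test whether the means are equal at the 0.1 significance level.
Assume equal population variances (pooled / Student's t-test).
Student's two-sample t-test (equal variances):
H₀: μ₁ = μ₂
H₁: μ₁ ≠ μ₂
df = n₁ + n₂ - 2 = 61
Pooled variance s_p² = [(n₁-1)s₁² + (n₂-1)s₂²] / (n₁ + n₂ - 2) = [(34)(11.86²) + (27)(14.44²)] / 61 = 170.6933
SE = √(s_p²(1/n₁ + 1/n₂)) = √(170.6933 × (1/35 + 1/28)) = 3.3126
t = (x̄₁ - x̄₂) / SE = (63.93 - 55.04) / 3.3126 = 8.89 / 3.3126 = 2.684
p-value = 0.0094

Since p-value < α = 0.1, we reject H₀.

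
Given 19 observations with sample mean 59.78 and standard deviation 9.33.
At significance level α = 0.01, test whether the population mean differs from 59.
One-sample t-test:
H₀: μ = 59
H₁: μ ≠ 59
df = n - 1 = 18
t = (x̄ - μ₀) / (s/√n) = (59.78 - 59) / (9.33/√19) = 0.364
p-value = 0.7198

Since p-value > α = 0.01, we fail to reject H₀.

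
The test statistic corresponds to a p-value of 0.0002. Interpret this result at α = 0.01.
Since p = 0.0002 < α = 0.01, reject H₀.
There is sufficient evidence to reject the null hypothesis; the result is statistically significant at the 0.01 level.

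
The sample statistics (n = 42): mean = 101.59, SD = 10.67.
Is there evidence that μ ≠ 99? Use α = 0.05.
One-sample t-test:
H₀: μ = 99
H₁: μ ≠ 99
df = n - 1 = 41
t = (x̄ - μ₀) / (s/√n) = (101.59 - 99) / (10.67/√42) = 1.573
p-value = 0.1234

Since p-value > α = 0.05, we fail to reject H₀.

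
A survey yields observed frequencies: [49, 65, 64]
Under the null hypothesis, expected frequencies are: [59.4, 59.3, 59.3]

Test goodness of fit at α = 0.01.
Chi-square goodness of fit test:
H₀: observed counts match expected distribution
H₁: observed counts differ from expected distribution
df = k - 1 = 2
χ² = Σ(O - E)²/E
   = (49 - 59.4)²/59.4 + (65 - 59.3)²/59.3 + (64 - 59.3)²/59.3
   = 1.821 + 0.548 + 0.373
   = 2.74
p-value = 0.2539

Since p-value > α = 0.01, we fail to reject H₀.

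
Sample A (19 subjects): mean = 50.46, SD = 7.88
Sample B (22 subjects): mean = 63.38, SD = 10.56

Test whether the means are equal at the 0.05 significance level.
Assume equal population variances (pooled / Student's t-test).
Student's two-sample t-test (equal variances):
H₀: μ₁ = μ₂
H₁: μ₁ ≠ μ₂
df = n₁ + n₂ - 2 = 39
Pooled variance s_p² = [(n₁-1)s₁² + (n₂-1)s₂²] / (n₁ + n₂ - 2) = [(18)(7.88²) + (21)(10.56²)] / 39 = 88.7047
SE = √(s_p²(1/n₁ + 1/n₂)) = √(88.7047 × (1/19 + 1/22)) = 2.9497
t = (x̄₁ - x̄₂) / SE = (50.46 - 63.38) / 2.9497 = -12.92 / 2.9497 = -4.380
p-value = 0.0001

Since p-value < α = 0.05, we reject H₀.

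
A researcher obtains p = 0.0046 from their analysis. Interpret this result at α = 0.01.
Since p = 0.0046 < α = 0.01, reject H₀.
There is sufficient evidence to reject the null hypothesis; the result is statistically significant at the 0.01 level.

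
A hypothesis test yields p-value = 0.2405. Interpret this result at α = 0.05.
Since p = 0.2405 > α = 0.05, fail to reject H₀.
There is insufficient evidence to reject the null hypothesis; the result is not statistically significant at the 0.05 level.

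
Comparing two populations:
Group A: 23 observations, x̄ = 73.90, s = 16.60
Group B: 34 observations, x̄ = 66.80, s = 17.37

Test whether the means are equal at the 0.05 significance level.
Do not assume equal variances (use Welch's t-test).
Welch's two-sample t-test:
H₀: μ₁ = μ₂
H₁: μ₁ ≠ μ₂
s₁²/n₁ = 16.60²/23 = 11.9809,  s₂²/n₂ = 17.37²/34 = 8.8740
SE = √(s₁²/n₁ + s₂²/n₂) = √(11.9809 + 8.8740) = 4.5667
df (Welch-Satterthwaite) = (s₁²/n₁ + s₂²/n₂)² / [(s₁²/n₁)²/(n₁-1) + (s₂²/n₂)²/(n₂-1)] ≈ 48.81
t = (x̄₁ - x̄₂) / SE = (73.90 - 66.80) / 4.5667 = 7.10 / 4.5667 = 1.555
p-value = 0.1265

Since p-value > α = 0.05, we fail to reject H₀.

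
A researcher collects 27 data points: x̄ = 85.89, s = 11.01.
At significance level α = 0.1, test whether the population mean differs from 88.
One-sample t-test:
H₀: μ = 88
H₁: μ ≠ 88
df = n - 1 = 26
t = (x̄ - μ₀) / (s/√n) = (85.89 - 88) / (11.01/√27) = -0.996
p-value = 0.3285

Since p-value > α = 0.1, we fail to reject H₀.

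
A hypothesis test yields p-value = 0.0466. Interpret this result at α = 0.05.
Since p = 0.0466 < α = 0.05, reject H₀.
There is sufficient evidence to reject the null hypothesis; the result is statistically significant at the 0.05 level.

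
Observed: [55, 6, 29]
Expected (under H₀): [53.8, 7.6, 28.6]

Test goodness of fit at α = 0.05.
Chi-square goodness of fit test:
H₀: observed counts match expected distribution
H₁: observed counts differ from expected distribution
df = k - 1 = 2
χ² = Σ(O - E)²/E
   = (55 - 53.8)²/53.8 + (6 - 7.6)²/7.6 + (29 - 28.6)²/28.6
   = 0.027 + 0.337 + 0.006
   = 0.37
p-value = 0.8314

Since p-value > α = 0.05, we fail to reject H₀.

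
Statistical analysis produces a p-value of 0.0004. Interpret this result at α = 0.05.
Since p = 0.0004 < α = 0.05, reject H₀.
There is sufficient evidence to reject the null hypothesis; the result is statistically significant at the 0.05 level.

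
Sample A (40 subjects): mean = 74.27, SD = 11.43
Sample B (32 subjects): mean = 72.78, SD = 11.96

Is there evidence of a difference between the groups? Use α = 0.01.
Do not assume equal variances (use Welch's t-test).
Welch's two-sample t-test:
H₀: μ₁ = μ₂
H₁: μ₁ ≠ μ₂
s₁²/n₁ = 11.43²/40 = 3.2661,  s₂²/n₂ = 11.96²/32 = 4.4701
SE = √(s₁²/n₁ + s₂²/n₂) = √(3.2661 + 4.4701) = 2.7814
df (Welch-Satterthwaite) = (s₁²/n₁ + s₂²/n₂)² / [(s₁²/n₁)²/(n₁-1) + (s₂²/n₂)²/(n₂-1)] ≈ 65.19
t = (x̄₁ - x̄₂) / SE = (74.27 - 72.78) / 2.7814 = 1.49 / 2.7814 = 0.536
p-value = 0.5940

Since p-value > α = 0.01, we fail to reject H₀.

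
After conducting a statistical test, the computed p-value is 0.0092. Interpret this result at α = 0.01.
Since p = 0.0092 < α = 0.01, reject H₀.
There is sufficient evidence to reject the null hypothesis; the result is statistically significant at the 0.01 level.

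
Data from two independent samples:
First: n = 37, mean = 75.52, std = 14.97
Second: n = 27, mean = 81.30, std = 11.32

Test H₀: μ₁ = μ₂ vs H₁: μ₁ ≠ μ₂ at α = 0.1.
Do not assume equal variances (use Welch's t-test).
Welch's two-sample t-test:
H₀: μ₁ = μ₂
H₁: μ₁ ≠ μ₂
s₁²/n₁ = 14.97²/37 = 6.0568,  s₂²/n₂ = 11.32²/27 = 4.7460
SE = √(s₁²/n₁ + s₂²/n₂) = √(6.0568 + 4.7460) = 3.2868
df (Welch-Satterthwaite) = (s₁²/n₁ + s₂²/n₂)² / [(s₁²/n₁)²/(n₁-1) + (s₂²/n₂)²/(n₂-1)] ≈ 61.90
t = (x̄₁ - x̄₂) / SE = (75.52 - 81.30) / 3.2868 = -5.78 / 3.2868 = -1.759
p-value = 0.0836

Since p-value < α = 0.1, we reject H₀.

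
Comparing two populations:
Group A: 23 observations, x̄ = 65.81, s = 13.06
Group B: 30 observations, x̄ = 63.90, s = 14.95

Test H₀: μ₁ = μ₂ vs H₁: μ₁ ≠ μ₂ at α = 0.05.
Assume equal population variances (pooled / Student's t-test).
Student's two-sample t-test (equal variances):
H₀: μ₁ = μ₂
H₁: μ₁ ≠ μ₂
df = n₁ + n₂ - 2 = 51
Pooled variance s_p² = [(n₁-1)s₁² + (n₂-1)s₂²] / (n₁ + n₂ - 2) = [(22)(13.06²) + (29)(14.95²)] / 51 = 200.6661
SE = √(s_p²(1/n₁ + 1/n₂)) = √(200.6661 × (1/23 + 1/30)) = 3.9260
t = (x̄₁ - x̄₂) / SE = (65.81 - 63.90) / 3.9260 = 1.91 / 3.9260 = 0.487
p-value = 0.6287

Since p-value > α = 0.05, we fail to reject H₀.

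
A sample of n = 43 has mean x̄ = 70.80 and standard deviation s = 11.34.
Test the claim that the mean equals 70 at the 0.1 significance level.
One-sample t-test:
H₀: μ = 70
H₁: μ ≠ 70
df = n - 1 = 42
t = (x̄ - μ₀) / (s/√n) = (70.80 - 70) / (11.34/√43) = 0.463
p-value = 0.6460

Since p-value > α = 0.1, we fail to reject H₀.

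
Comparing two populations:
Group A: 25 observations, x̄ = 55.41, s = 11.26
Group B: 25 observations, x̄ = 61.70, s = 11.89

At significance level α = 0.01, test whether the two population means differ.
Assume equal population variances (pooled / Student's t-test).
Student's two-sample t-test (equal variances):
H₀: μ₁ = μ₂
H₁: μ₁ ≠ μ₂
df = n₁ + n₂ - 2 = 48
Pooled variance s_p² = [(n₁-1)s₁² + (n₂-1)s₂²] / (n₁ + n₂ - 2) = [(24)(11.26²) + (24)(11.89²)] / 48 = 134.0798
SE = √(s_p²(1/n₁ + 1/n₂)) = √(134.0798 × (1/25 + 1/25)) = 3.2751
t = (x̄₁ - x̄₂) / SE = (55.41 - 61.70) / 3.2751 = -6.29 / 3.2751 = -1.921
p-value = 0.0607

Since p-value > α = 0.01, we fail to reject H₀.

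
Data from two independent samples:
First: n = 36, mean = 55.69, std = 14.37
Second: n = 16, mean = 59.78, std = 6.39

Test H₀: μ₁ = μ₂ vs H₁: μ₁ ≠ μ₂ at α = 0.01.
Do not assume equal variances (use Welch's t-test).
Welch's two-sample t-test:
H₀: μ₁ = μ₂
H₁: μ₁ ≠ μ₂
s₁²/n₁ = 14.37²/36 = 5.7360,  s₂²/n₂ = 6.39²/16 = 2.5520
SE = √(s₁²/n₁ + s₂²/n₂) = √(5.7360 + 2.5520) = 2.8789
df (Welch-Satterthwaite) = (s₁²/n₁ + s₂²/n₂)² / [(s₁²/n₁)²/(n₁-1) + (s₂²/n₂)²/(n₂-1)] ≈ 49.99
t = (x̄₁ - x̄₂) / SE = (55.69 - 59.78) / 2.8789 = -4.09 / 2.8789 = -1.421
p-value = 0.1616

Since p-value > α = 0.01, we fail to reject H₀.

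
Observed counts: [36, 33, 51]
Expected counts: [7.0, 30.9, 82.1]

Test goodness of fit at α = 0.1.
Chi-square goodness of fit test:
H₀: observed counts match expected distribution
H₁: observed counts differ from expected distribution
df = k - 1 = 2
χ² = Σ(O - E)²/E
   = (36 - 7.0)²/7.0 + (33 - 30.9)²/30.9 + (51 - 82.1)²/82.1
   = 120.143 + 0.143 + 11.781
   = 132.07
p-value < 0.0001

Since p-value < α = 0.1, we reject H₀.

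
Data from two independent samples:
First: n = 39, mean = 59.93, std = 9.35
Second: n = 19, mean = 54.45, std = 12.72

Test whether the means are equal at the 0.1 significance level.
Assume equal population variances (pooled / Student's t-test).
Student's two-sample t-test (equal variances):
H₀: μ₁ = μ₂
H₁: μ₁ ≠ μ₂
df = n₁ + n₂ - 2 = 56
Pooled variance s_p² = [(n₁-1)s₁² + (n₂-1)s₂²] / (n₁ + n₂ - 2) = [(38)(9.35²) + (18)(12.72²)] / 56 = 111.3290
SE = √(s_p²(1/n₁ + 1/n₂)) = √(111.3290 × (1/39 + 1/19)) = 2.9520
t = (x̄₁ - x̄₂) / SE = (59.93 - 54.45) / 2.9520 = 5.48 / 2.9520 = 1.856
p-value = 0.0687

Since p-value < α = 0.1, we reject H₀.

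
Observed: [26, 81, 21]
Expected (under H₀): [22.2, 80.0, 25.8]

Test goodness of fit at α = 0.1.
Chi-square goodness of fit test:
H₀: observed counts match expected distribution
H₁: observed counts differ from expected distribution
df = k - 1 = 2
χ² = Σ(O - E)²/E
   = (26 - 22.2)²/22.2 + (81 - 80.0)²/80.0 + (21 - 25.8)²/25.8
   = 0.650 + 0.013 + 0.893
   = 1.56
p-value = 0.4593

Since p-value > α = 0.1, we fail to reject H₀.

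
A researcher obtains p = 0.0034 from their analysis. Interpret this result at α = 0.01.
Since p = 0.0034 < α = 0.01, reject H₀.
There is sufficient evidence to reject the null hypothesis; the result is statistically significant at the 0.01 level.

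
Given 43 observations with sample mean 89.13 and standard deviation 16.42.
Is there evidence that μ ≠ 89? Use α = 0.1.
One-sample t-test:
H₀: μ = 89
H₁: μ ≠ 89
df = n - 1 = 42
t = (x̄ - μ₀) / (s/√n) = (89.13 - 89) / (16.42/√43) = 0.052
p-value = 0.9588

Since p-value > α = 0.1, we fail to reject H₀.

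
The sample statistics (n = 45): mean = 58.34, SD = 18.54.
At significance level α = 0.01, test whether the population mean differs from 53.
One-sample t-test:
H₀: μ = 53
H₁: μ ≠ 53
df = n - 1 = 44
t = (x̄ - μ₀) / (s/√n) = (58.34 - 53) / (18.54/√45) = 1.932
p-value = 0.0598

Since p-value > α = 0.01, we fail to reject H₀.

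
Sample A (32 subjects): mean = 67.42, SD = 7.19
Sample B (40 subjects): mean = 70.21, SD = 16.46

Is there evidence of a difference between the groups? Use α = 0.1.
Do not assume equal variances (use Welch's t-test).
Welch's two-sample t-test:
H₀: μ₁ = μ₂
H₁: μ₁ ≠ μ₂
s₁²/n₁ = 7.19²/32 = 1.6155,  s₂²/n₂ = 16.46²/40 = 6.7733
SE = √(s₁²/n₁ + s₂²/n₂) = √(1.6155 + 6.7733) = 2.8963
df (Welch-Satterthwaite) = (s₁²/n₁ + s₂²/n₂)² / [(s₁²/n₁)²/(n₁-1) + (s₂²/n₂)²/(n₂-1)] ≈ 55.83
t = (x̄₁ - x̄₂) / SE = (67.42 - 70.21) / 2.8963 = -2.79 / 2.8963 = -0.963
p-value = 0.3396

Since p-value > α = 0.1, we fail to reject H₀.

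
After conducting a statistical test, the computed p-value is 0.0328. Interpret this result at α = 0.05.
Since p = 0.0328 < α = 0.05, reject H₀.
There is sufficient evidence to reject the null hypothesis; the result is statistically significant at the 0.05 level.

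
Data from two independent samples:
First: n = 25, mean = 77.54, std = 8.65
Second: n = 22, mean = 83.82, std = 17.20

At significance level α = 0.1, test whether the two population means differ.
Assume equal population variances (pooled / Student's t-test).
Student's two-sample t-test (equal variances):
H₀: μ₁ = μ₂
H₁: μ₁ ≠ μ₂
df = n₁ + n₂ - 2 = 45
Pooled variance s_p² = [(n₁-1)s₁² + (n₂-1)s₂²] / (n₁ + n₂ - 2) = [(24)(8.65²) + (21)(17.20²)] / 45 = 177.9640
SE = √(s_p²(1/n₁ + 1/n₂)) = √(177.9640 × (1/25 + 1/22)) = 3.8997
t = (x̄₁ - x̄₂) / SE = (77.54 - 83.82) / 3.8997 = -6.28 / 3.8997 = -1.610
p-value = 0.1143

Since p-value > α = 0.1, we fail to reject H₀.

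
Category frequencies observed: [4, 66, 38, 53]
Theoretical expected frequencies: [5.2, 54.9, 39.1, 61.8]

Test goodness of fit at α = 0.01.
Chi-square goodness of fit test:
H₀: observed counts match expected distribution
H₁: observed counts differ from expected distribution
df = k - 1 = 3
χ² = Σ(O - E)²/E
   = (4 - 5.2)²/5.2 + (66 - 54.9)²/54.9 + (38 - 39.1)²/39.1 + (53 - 61.8)²/61.8
   = 0.277 + 2.244 + 0.031 + 1.253
   = 3.81
p-value = 0.2833

Since p-value > α = 0.01, we fail to reject H₀.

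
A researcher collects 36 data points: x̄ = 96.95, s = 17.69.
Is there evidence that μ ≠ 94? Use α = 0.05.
One-sample t-test:
H₀: μ = 94
H₁: μ ≠ 94
df = n - 1 = 35
t = (x̄ - μ₀) / (s/√n) = (96.95 - 94) / (17.69/√36) = 1.001
p-value = 0.3239

Since p-value > α = 0.05, we fail to reject H₀.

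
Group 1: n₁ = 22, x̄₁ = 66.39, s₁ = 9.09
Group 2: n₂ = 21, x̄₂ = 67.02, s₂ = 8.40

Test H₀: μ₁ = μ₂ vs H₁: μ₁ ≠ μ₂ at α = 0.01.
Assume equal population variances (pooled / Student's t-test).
Student's two-sample t-test (equal variances):
H₀: μ₁ = μ₂
H₁: μ₁ ≠ μ₂
df = n₁ + n₂ - 2 = 41
Pooled variance s_p² = [(n₁-1)s₁² + (n₂-1)s₂²] / (n₁ + n₂ - 2) = [(21)(9.09²) + (20)(8.40²)] / 41 = 76.7412
SE = √(s_p²(1/n₁ + 1/n₂)) = √(76.7412 × (1/22 + 1/21)) = 2.6726
t = (x̄₁ - x̄₂) / SE = (66.39 - 67.02) / 2.6726 = -0.63 / 2.6726 = -0.236
p-value = 0.8148

Since p-value > α = 0.01, we fail to reject H₀.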